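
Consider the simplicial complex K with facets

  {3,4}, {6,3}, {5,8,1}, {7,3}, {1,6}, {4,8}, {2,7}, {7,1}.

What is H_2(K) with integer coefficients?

Order the vertices as 1 < 2 < 3 < 4 < 5 < 6 < 7 < 8. Listing each simplex with vertices in this order, K has dimension 2 with simplices:

  0-simplices (8): [1], [2], [3], [4], [5], [6], [7], [8]
  1-simplices (10): [1,5], [1,6], [1,7], [1,8], [2,7], [3,4], [3,6], [3,7], [4,8], [5,8]
  2-simplices (1): [1,5,8]

so the chain groups are C_0 ≅ Z^8, C_1 ≅ Z^10, C_2 ≅ Z^1.

Boundary ∂_1: C_1 → C_0 sends each edge [p,q] (with p < q) to q − p.
As a 8×10 matrix over Z this has rank 7, with invariant factors (1,1,1,1,1,1,1).

The boundary map ∂_2: C_2 → C_1 acts by ∂[p,q,r] = [q,r] − [p,r] + [p,q]. For instance
  ∂[1,5,8] = [5,8] − [1,8] + [1,5].
The 10×1 boundary matrix has rank 1 and Smith normal form diag(1).

Computing H_k = (kernel of ∂_k) / (image of ∂_{k+1}):

  H_2: rank ker ∂_2 − rank ∂_3 = (1 − 1) − 0 = 0, and there is no ∂_3, so H_2 = 0.

H_2 ≅ 0.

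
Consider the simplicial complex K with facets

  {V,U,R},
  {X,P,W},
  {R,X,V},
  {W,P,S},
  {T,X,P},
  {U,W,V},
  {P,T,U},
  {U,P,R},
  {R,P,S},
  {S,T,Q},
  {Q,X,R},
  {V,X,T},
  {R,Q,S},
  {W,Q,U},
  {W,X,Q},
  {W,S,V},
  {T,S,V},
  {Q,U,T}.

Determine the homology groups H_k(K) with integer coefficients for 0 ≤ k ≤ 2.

H_0 ≅ Z,  H_1 ≅ Z^2,  H_2 ≅ Z.

Order the vertices as P < Q < R < S < T < U < V < W < X. Listing each simplex with vertices in this order, K has dimension 2 with simplices:

  0-simplices (9): P, Q, R, S, T, U, V, W, X
  1-simplices (27): PR, PS, PT, PU, PW, PX, QR, QS, QT, QU, QW, QX, RS, RU, RV, RX, ST, SV, SW, TU, TV, TX, UV, UW, VW, VX, WX
  2-simplices (18): PRS, PRU, PSW, PTU, PTX, PWX, QRS, QRX, QST, QTU, QUW, QWX, RUV, RVX, STV, SVW, TVX, UVW

giving chain groups C_0 ≅ Z^9, C_1 ≅ Z^27, C_2 ≅ Z^18.

Boundary ∂_1: C_1 → C_0 maps an edge to its endpoints' difference, ∂[p,q] = q − p.
The 9×27 boundary matrix has rank 8 and Smith normal form diag(1,1,1,1,1,1,1,1).

∂_2: C_2 → C_1 maps a triangle to the signed sum of its edges. For instance
  ∂PRU = RU − PU + PR,
  ∂PRS = RS − PS + PR.
As a 27×18 matrix over Z this has rank 17, with invariant factors (1,1,1,1,1,1,1,1,1,1,1,1,1,1,1,1,1).

Reading off H_k = ker ∂_k / im ∂_{k+1}:

  H_0: rank C_0 − rank ∂_1 = 9 − 8 = 1, and the invariant factors of ∂_1 are all 1, so H_0 = Z.
  H_1: rank ker ∂_1 − rank ∂_2 = (27 − 8) − 17 = 2, and the invariant factors of ∂_2 are all 1, so H_1 = Z^2.
  H_2: rank ker ∂_2 − rank ∂_3 = (18 − 17) − 0 = 1, and there is no ∂_3, so H_2 = Z.

As a check, the Euler characteristic is 9 − 27 + 18 = 0, which agrees with 1 − 2 + 1 = 0.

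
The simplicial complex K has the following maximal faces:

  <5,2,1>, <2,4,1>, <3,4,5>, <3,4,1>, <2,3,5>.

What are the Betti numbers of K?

b_0 = 1, b_1 = 1, b_2 = 0.

Order the vertices as 1 < 2 < 3 < 4 < 5. Listing each simplex with vertices in this order, K has dimension 2 with simplices:

  0-simplices (5): [1], [2], [3], [4], [5]
  1-simplices (10): [1,2], [1,3], [1,4], [1,5], [2,3], [2,4], [2,5], [3,4], [3,5], [4,5]
  2-simplices (5): [1,2,4], [1,2,5], [1,3,4], [2,3,5], [3,4,5]

so the chain groups are C_0 ≅ Z^5, C_1 ≅ Z^10, C_2 ≅ Z^5.

The boundary map ∂_1: C_1 → C_0 maps an edge to its endpoints' difference, ∂[p,q] = q − p.
The resulting 5×10 matrix has rank 4, and its Smith normal form has invariant factors (1,1,1,1).

Boundary ∂_2: C_2 → C_1 sends each 2-simplex [p,q,r] to [q,r] − [p,r] + [p,q]. For instance
  ∂[1,2,4] = [2,4] − [1,4] + [1,2],
  ∂[1,2,5] = [2,5] − [1,5] + [1,2].
The 10×5 boundary matrix has rank 5 and Smith normal form diag(1,1,1,1,1).

From H_k ≅ ker(∂_k) / im(∂_{k+1}) we obtain:

  H_0: rank C_0 − rank ∂_1 = 5 − 4 = 1, and the invariant factors of ∂_1 are all 1, so H_0 = Z.
  H_1: rank ker ∂_1 − rank ∂_2 = (10 − 4) − 5 = 1, and the invariant factors of ∂_2 are all 1, so H_1 = Z.
  H_2: rank ker ∂_2 − rank ∂_3 = (5 − 5) − 0 = 0, and there is no ∂_3, so H_2 = 0.

Hence the Betti numbers are b_0 = 1, b_1 = 1, b_2 = 0.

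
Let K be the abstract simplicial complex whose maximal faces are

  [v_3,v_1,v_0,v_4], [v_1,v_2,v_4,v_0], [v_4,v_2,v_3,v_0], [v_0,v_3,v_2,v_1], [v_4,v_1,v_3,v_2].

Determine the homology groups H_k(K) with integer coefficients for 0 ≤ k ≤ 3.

H_0 ≅ Z,  H_1 = 0,  H_2 = 0,  H_3 ≅ Z.

Order the vertices as v_0 < v_1 < v_2 < v_3 < v_4. Listing each simplex with vertices in this order, K has dimension 3 with simplices:

  0-simplices (5): [v_0], [v_1], [v_2], [v_3], [v_4]
  1-simplices (10): [v_0,v_1], [v_0,v_2], [v_0,v_3], [v_0,v_4], [v_1,v_2], [v_1,v_3], [v_1,v_4], [v_2,v_3], [v_2,v_4], [v_3,v_4]
  2-simplices (10): [v_0,v_1,v_2], [v_0,v_1,v_3], [v_0,v_1,v_4], [v_0,v_2,v_3], [v_0,v_2,v_4], [v_0,v_3,v_4], [v_1,v_2,v_3], [v_1,v_2,v_4], [v_1,v_3,v_4], [v_2,v_3,v_4]
  3-simplices (5): [v_0,v_1,v_2,v_3], [v_0,v_1,v_2,v_4], [v_0,v_1,v_3,v_4], [v_0,v_2,v_3,v_4], [v_1,v_2,v_3,v_4]

Hence C_0 ≅ Z^5, C_1 ≅ Z^10, C_2 ≅ Z^10, C_3 ≅ Z^5.

The boundary map ∂_1: C_1 → C_0 is given by ∂[p,q] = [q] − [p]. For instance
  ∂[v_0,v_3] = [v_3] − [v_0].
This gives a 5×10 integer matrix of rank 4; reducing to Smith normal form yields diagonal entries (1,1,1,1).

The boundary map ∂_2: C_2 → C_1 sends each 2-simplex [p,q,r] to [q,r] − [p,r] + [p,q]. For instance
  ∂[v_0,v_3,v_4] = [v_3,v_4] − [v_0,v_4] + [v_0,v_3],
  ∂[v_0,v_1,v_2] = [v_1,v_2] − [v_0,v_2] + [v_0,v_1].
The resulting 10×10 matrix has rank 6, and its Smith normal form has invariant factors (1,1,1,1,1,1).

∂_3: C_3 → C_2 sends each 3-simplex σ to the alternating sum Σ_i (−1)^i (σ with its i-th vertex removed). For instance
  ∂[v_0,v_1,v_3,v_4] = [v_1,v_3,v_4] − [v_0,v_3,v_4] + [v_0,v_1,v_4] − [v_0,v_1,v_3],
  ∂[v_1,v_2,v_3,v_4] = [v_2,v_3,v_4] − [v_1,v_3,v_4] + [v_1,v_2,v_4] − [v_1,v_2,v_3].
As a 10×5 matrix over Z this has rank 4, with invariant factors (1,1,1,1).

From H_k ≅ ker(∂_k) / im(∂_{k+1}) we obtain:

  H_0: rank C_0 − rank ∂_1 = 5 − 4 = 1, and the invariant factors of ∂_1 are all 1, so H_0 = Z.
  H_1: rank ker ∂_1 − rank ∂_2 = (10 − 4) − 6 = 0, and the invariant factors of ∂_2 are all 1, so H_1 = 0.
  H_2: rank ker ∂_2 − rank ∂_3 = (10 − 6) − 4 = 0, and the invariant factors of ∂_3 are all 1, so H_2 = 0.
  H_3: rank ker ∂_3 − rank ∂_4 = (5 − 4) − 0 = 1, and there is no ∂_4, so H_3 = Z.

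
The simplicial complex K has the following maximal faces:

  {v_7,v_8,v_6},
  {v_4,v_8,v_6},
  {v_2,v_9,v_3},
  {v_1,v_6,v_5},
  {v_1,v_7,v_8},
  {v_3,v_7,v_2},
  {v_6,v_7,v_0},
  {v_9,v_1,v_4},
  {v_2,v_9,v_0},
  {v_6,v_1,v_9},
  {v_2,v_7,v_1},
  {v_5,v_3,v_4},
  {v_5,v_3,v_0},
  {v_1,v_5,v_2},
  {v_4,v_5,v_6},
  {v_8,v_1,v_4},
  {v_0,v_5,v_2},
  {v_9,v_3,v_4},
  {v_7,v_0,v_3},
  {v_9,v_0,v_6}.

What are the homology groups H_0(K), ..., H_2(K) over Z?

Take the total order v_0 < v_1 < v_2 < v_3 < v_4 < v_5 < v_6 < v_7 < v_8 < v_9 on the vertex set. Then K (dimension 2) consists of the simplices:

  0-simplices (10): [v_0], [v_1], [v_2], [v_3], [v_4], [v_5], [v_6], [v_7], [v_8], [v_9]
  1-simplices (30): (30 of them)
  2-simplices (20): (20 of them)

giving chain groups C_0 ≅ Z^10, C_1 ≅ Z^30, C_2 ≅ Z^20.

The boundary map ∂_1: C_1 → C_0 maps an edge to its endpoints' difference, ∂[p,q] = q − p. For instance
  ∂[v_1,v_9] = [v_9] − [v_1].
The resulting 10×30 matrix has rank 9, and its Smith normal form has invariant factors (1,1,1,1,1,1,1,1,1).

The boundary map ∂_2: C_2 → C_1 sends each 2-simplex [p,q,r] to [q,r] − [p,r] + [p,q]. For instance
  ∂[v_1,v_6,v_9] = [v_6,v_9] − [v_1,v_9] + [v_1,v_6],
  ∂[v_1,v_4,v_9] = [v_4,v_9] − [v_1,v_9] + [v_1,v_4].
This gives a 30×20 integer matrix of rank 20; reducing to Smith normal form yields diagonal entries (1,1,1,1,1,1,1,1,1,1,1,1,1,1,1,1,1,1,1,2).

From H_k ≅ ker(∂_k) / im(∂_{k+1}) we obtain:

  H_0: rank C_0 − rank ∂_1 = 10 − 9 = 1, and the invariant factors of ∂_1 are all 1, so H_0 ≅ Z.
  H_1: rank ker ∂_1 − rank ∂_2 = (30 − 9) − 20 = 1, and ∂_2 has invariant factor 2 > 1, so H_1 ≅ Z ⊕ Z/2.
  H_2: rank ker ∂_2 − rank ∂_3 = (20 − 20) − 0 = 0, and there is no ∂_3, so H_2 ≅ 0.

H_0 = Z,  H_1 = Z ⊕ Z/2,  H_2 = 0.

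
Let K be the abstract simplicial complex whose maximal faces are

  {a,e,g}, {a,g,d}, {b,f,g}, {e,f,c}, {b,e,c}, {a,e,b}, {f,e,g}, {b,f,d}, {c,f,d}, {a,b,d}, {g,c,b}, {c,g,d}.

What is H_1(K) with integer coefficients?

H_1 ≅ Z/2Z.

Fix the vertex order a < b < c < d < e < f < g and write every simplex with vertices in increasing order. Then dim K = 2 and the simplices of K are:

  0-simplices (7): a, b, c, d, e, f, g
  1-simplices (18): ab, ad, ae, ag, bc, bd, be, bf, bg, cd, ce, cf, cg, df, dg, ef, eg, fg
  2-simplices (12): abd, abe, adg, aeg, bce, bcg, bdf, bfg, cdf, cdg, cef, efg

so the chain groups are C_0 ≅ Z^7, C_1 ≅ Z^18, C_2 ≅ Z^12.

Boundary ∂_1: C_1 → C_0 sends each edge [p,q] (with p < q) to q − p. For instance
  ∂ab = b − a.
The 7×18 boundary matrix has rank 6 and Smith normal form diag(1,1,1,1,1,1).

∂_2: C_2 → C_1 maps a triangle to the signed sum of its edges. For instance
  ∂bcg = cg − bg + bc,
  ∂abe = be − ae + ab.
This gives a 18×12 integer matrix of rank 12; reducing to Smith normal form yields diagonal entries (1,1,1,1,1,1,1,1,1,1,1,2).

Now H_k = ker ∂_k / im ∂_{k+1}, so:

  H_1: rank ker ∂_1 − rank ∂_2 = (18 − 6) − 12 = 0, and ∂_2 has invariant factor 2 > 1, so H_1 ≅ Z/2Z.

(K is a triangulation of the real projective plane RP^2.)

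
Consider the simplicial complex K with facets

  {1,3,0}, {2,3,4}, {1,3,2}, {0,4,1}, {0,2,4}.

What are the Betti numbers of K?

Order the vertices as 0 < 1 < 2 < 3 < 4. Listing each simplex with vertices in this order, K has dimension 2 with simplices:

  0-simplices (5): [0], [1], [2], [3], [4]
  1-simplices (10): [0,1], [0,2], [0,3], [0,4], [1,2], [1,3], [1,4], [2,3], [2,4], [3,4]
  2-simplices (5): [0,1,3], [0,1,4], [0,2,4], [1,2,3], [2,3,4]

so the chain groups are C_0 ≅ Z^5, C_1 ≅ Z^10, C_2 ≅ Z^5.

∂_1: C_1 → C_0 sends each edge [p,q] (with p < q) to q − p. For instance
  ∂[0,2] = [2] − [0].
This gives a 5×10 integer matrix of rank 4; reducing to Smith normal form yields diagonal entries (1,1,1,1).

The boundary map ∂_2: C_2 → C_1 sends each 2-simplex [p,q,r] to [q,r] − [p,r] + [p,q]. For instance
  ∂[0,2,4] = [2,4] − [0,4] + [0,2],
  ∂[0,1,4] = [1,4] − [0,4] + [0,1].
The 10×5 boundary matrix has rank 5 and Smith normal form diag(1,1,1,1,1).

Computing H_k = (kernel of ∂_k) / (image of ∂_{k+1}):

  H_0: rank C_0 − rank ∂_1 = 5 − 4 = 1, and the invariant factors of ∂_1 are all 1, so H_0 = Z.
  H_1: rank ker ∂_1 − rank ∂_2 = (10 − 4) − 5 = 1, and the invariant factors of ∂_2 are all 1, so H_1 = Z.
  H_2: rank ker ∂_2 − rank ∂_3 = (5 − 5) − 0 = 0, and there is no ∂_3, so H_2 = 0.

(K is a triangulation of the Möbius band.)

Hence the Betti numbers are b_0 = 1, b_1 = 1, b_2 = 0.

b_0 = 1, b_1 = 1, b_2 = 0.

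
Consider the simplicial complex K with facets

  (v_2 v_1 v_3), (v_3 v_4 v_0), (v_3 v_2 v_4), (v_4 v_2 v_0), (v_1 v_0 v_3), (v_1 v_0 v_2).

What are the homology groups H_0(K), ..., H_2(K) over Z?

Fix the vertex order v_0 < v_1 < v_2 < v_3 < v_4 and write every simplex with vertices in increasing order. Then dim K = 2 and the simplices of K are:

  0-simplices (5): [v_0], [v_1], [v_2], [v_3], [v_4]
  1-simplices (9): [v_0,v_1], [v_0,v_2], [v_0,v_3], [v_0,v_4], [v_1,v_2], [v_1,v_3], [v_2,v_3], [v_2,v_4], [v_3,v_4]
  2-simplices (6): [v_0,v_1,v_2], [v_0,v_1,v_3], [v_0,v_2,v_4], [v_0,v_3,v_4], [v_1,v_2,v_3], [v_2,v_3,v_4]

Hence C_0 ≅ Z^5, C_1 ≅ Z^9, C_2 ≅ Z^6.

The boundary map ∂_1: C_1 → C_0 maps an edge to its endpoints' difference, ∂[p,q] = q − p. For instance
  ∂[v_1,v_3] = [v_3] − [v_1].
As a 5×9 matrix over Z this has rank 4, with invariant factors (1,1,1,1).

The boundary map ∂_2: C_2 → C_1 maps a triangle to the signed sum of its edges. For instance
  ∂[v_0,v_1,v_3] = [v_1,v_3] − [v_0,v_3] + [v_0,v_1],
  ∂[v_0,v_2,v_4] = [v_2,v_4] − [v_0,v_4] + [v_0,v_2].
The 9×6 boundary matrix has rank 5 and Smith normal form diag(1,1,1,1,1).

Reading off H_k = ker ∂_k / im ∂_{k+1}:

  H_0: rank C_0 − rank ∂_1 = 5 − 4 = 1, and the invariant factors of ∂_1 are all 1, so H_0 = Z.
  H_1: rank ker ∂_1 − rank ∂_2 = (9 − 4) − 5 = 0, and the invariant factors of ∂_2 are all 1, so H_1 = 0.
  H_2: rank ker ∂_2 − rank ∂_3 = (6 − 5) − 0 = 1, and there is no ∂_3, so H_2 = Z.

(K is a triangulation of the 2-sphere S^2.)

H_0 ≅ Z,  H_1 = 0,  H_2 ≅ Z.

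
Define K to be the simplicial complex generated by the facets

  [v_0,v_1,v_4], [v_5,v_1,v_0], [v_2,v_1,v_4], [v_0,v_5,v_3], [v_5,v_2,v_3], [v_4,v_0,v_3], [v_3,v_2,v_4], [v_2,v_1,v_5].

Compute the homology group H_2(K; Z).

H_2 = Z.

K has 6 vertices, 12 edges, 8 triangles.
rank ∂_2 = 7, rank ∂_3 = 0 ⇒ b_2 = 8 − 7 − 0 = 1. So H_2 ≅ Z.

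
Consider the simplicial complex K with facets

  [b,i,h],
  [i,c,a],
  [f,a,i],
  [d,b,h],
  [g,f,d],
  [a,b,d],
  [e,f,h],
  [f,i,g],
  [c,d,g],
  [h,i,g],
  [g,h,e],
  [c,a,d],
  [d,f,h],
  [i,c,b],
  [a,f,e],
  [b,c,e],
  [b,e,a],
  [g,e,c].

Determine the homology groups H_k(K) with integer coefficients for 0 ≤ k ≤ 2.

H_0 ≅ Z,  H_1 ≅ Z ⊕ Z/2Z,  H_2 = 0.

We work with the vertex ordering a < b < c < d < e < f < g < h < i. The simplices of K, each written with vertices in increasing order, are:

  0-simplices (9): a, b, c, d, e, f, g, h, i
  1-simplices (27): ab, ac, ad, ae, af, ai, bc, bd, be, bh, bi, cd, ce, cg, ci, df, dg, dh, ef, eg, eh, fg, fh, fi, gh, gi, hi
  2-simplices (18): abd, abe, acd, aci, aef, afi, bce, bci, bdh, bhi, cdg, ceg, dfg, dfh, efh, egh, fgi, ghi

giving chain groups C_0 ≅ Z^9, C_1 ≅ Z^27, C_2 ≅ Z^18.

The boundary map ∂_1: C_1 → C_0 maps an edge to its endpoints' difference, ∂[p,q] = q − p.
The 9×27 boundary matrix has rank 8 and Smith normal form diag(1,1,1,1,1,1,1,1).

Boundary ∂_2: C_2 → C_1 maps a triangle to the signed sum of its edges. For instance
  ∂efh = fh − eh + ef,
  ∂aef = ef − af + ae.
As a 27×18 matrix over Z this has rank 18, with invariant factors (1,1,1,1,1,1,1,1,1,1,1,1,1,1,1,1,1,2).

Computing H_k = (kernel of ∂_k) / (image of ∂_{k+1}):

  H_0: rank C_0 − rank ∂_1 = 9 − 8 = 1, and the invariant factors of ∂_1 are all 1, so H_0 ≅ Z.
  H_1: rank ker ∂_1 − rank ∂_2 = (27 − 8) − 18 = 1, and ∂_2 has invariant factor 2 > 1, so H_1 ≅ Z ⊕ Z/2Z.
  H_2: rank ker ∂_2 − rank ∂_3 = (18 − 18) − 0 = 0, and there is no ∂_3, so H_2 ≅ 0.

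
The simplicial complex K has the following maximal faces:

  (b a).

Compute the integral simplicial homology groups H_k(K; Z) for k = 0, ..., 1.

H_0 = Z,  H_1 = 0.

Take the total order a < b on the vertex set. Then K (dimension 1) consists of the simplices:

  0-simplices (2): a, b
  1-simplices (1): ab

Hence C_0 ≅ Z^2, C_1 ≅ Z^1.

∂_1: C_1 → C_0 sends each edge [p,q] (with p < q) to q − p.
This gives a 2×1 integer matrix of rank 1; reducing to Smith normal form yields diagonal entries (1).

From H_k ≅ ker(∂_k) / im(∂_{k+1}) we obtain:

  H_0: rank C_0 − rank ∂_1 = 2 − 1 = 1, and the invariant factors of ∂_1 are all 1, so H_0 ≅ Z.
  H_1: rank ker ∂_1 − rank ∂_2 = (1 − 1) − 0 = 0, and there is no ∂_2, so H_1 ≅ 0.

(K is a triangulation of the 1-simplex.)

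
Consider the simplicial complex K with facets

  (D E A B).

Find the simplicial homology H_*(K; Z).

H_0 = Z,  H_1 = 0,  H_2 = 0,  H_3 = 0.

Order the vertices as A < B < D < E. Listing each simplex with vertices in this order, K has dimension 3 with simplices:

  0-simplices (4): A, B, D, E
  1-simplices (6): AB, AD, AE, BD, BE, DE
  2-simplices (4): ABD, ABE, ADE, BDE
  3-simplices (1): ABDE

Hence C_0 ≅ Z^4, C_1 ≅ Z^6, C_2 ≅ Z^4, C_3 ≅ Z^1.

∂_1: C_1 → C_0 maps an edge to its endpoints' difference, ∂[p,q] = q − p.
The resulting 4×6 matrix has rank 3, and its Smith normal form has invariant factors (1,1,1).

∂_2: C_2 → C_1 maps a triangle to the signed sum of its edges. For instance
  ∂ABD = BD − AD + AB,
  ∂ADE = DE − AE + AD.
As a 6×4 matrix over Z this has rank 3, with invariant factors (1,1,1).

∂_3: C_3 → C_2 sends each 3-simplex σ to the alternating sum Σ_i (−1)^i (σ with its i-th vertex removed). For instance
  ∂ABDE = BDE − ADE + ABE − ABD.
The resulting 4×1 matrix has rank 1, and its Smith normal form has invariant factors (1).

Computing H_k = (kernel of ∂_k) / (image of ∂_{k+1}):

  H_0: rank C_0 − rank ∂_1 = 4 − 3 = 1, and the invariant factors of ∂_1 are all 1, so H_0 = Z.
  H_1: rank ker ∂_1 − rank ∂_2 = (6 − 3) − 3 = 0, and the invariant factors of ∂_2 are all 1, so H_1 = 0.
  H_2: rank ker ∂_2 − rank ∂_3 = (4 − 3) − 1 = 0, and the invariant factors of ∂_3 are all 1, so H_2 = 0.
  H_3: rank ker ∂_3 − rank ∂_4 = (1 − 1) − 0 = 0, and there is no ∂_4, so H_3 = 0.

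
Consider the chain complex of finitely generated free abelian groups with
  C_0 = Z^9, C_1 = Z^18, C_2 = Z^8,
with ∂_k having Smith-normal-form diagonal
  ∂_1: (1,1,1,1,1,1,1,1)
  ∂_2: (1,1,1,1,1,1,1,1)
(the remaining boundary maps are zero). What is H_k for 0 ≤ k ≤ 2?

H_0 = Z,  H_1 = Z^2,  H_2 = 0.

H_0: b_0 = 9 − 0 − 8 = 1; torsion from ∂_1 factors > 1: none. So H_0 = Z.
H_1: b_1 = 18 − 8 − 8 = 2; torsion from ∂_2 factors > 1: none. So H_1 = Z^2.
H_2: b_2 = 8 − 8 − 0 = 0; torsion from ∂_3 factors > 1: none. So H_2 = 0.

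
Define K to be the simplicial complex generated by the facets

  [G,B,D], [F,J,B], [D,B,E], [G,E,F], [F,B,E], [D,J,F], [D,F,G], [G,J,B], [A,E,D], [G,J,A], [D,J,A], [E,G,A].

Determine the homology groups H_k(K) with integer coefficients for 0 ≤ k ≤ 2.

K has 7 vertices, 18 edges, 12 triangles.
rank ∂_0 = 0, rank ∂_1 = 6 ⇒ b_0 = 7 − 0 − 6 = 1; all invariant factors of ∂_1 are 1 so no torsion. So H_0 = Z.
rank ∂_1 = 6, rank ∂_2 = 12 ⇒ b_1 = 18 − 6 − 12 = 0; ∂_2 has invariant factor(s) [2] giving torsion. So H_1 = Z/2.
rank ∂_2 = 12, rank ∂_3 = 0 ⇒ b_2 = 12 − 12 − 0 = 0. So H_2 = 0.

H_0 ≅ Z,  H_1 ≅ Z/2,  H_2 = 0.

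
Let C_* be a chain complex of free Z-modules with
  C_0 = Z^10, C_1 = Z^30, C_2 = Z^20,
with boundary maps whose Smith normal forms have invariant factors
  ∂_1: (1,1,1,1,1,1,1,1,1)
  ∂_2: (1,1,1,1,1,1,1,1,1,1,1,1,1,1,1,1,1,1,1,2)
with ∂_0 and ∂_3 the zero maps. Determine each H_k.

H_0 ≅ Z,  H_1 ≅ Z ⊕ Z/2Z,  H_2 = 0.

H_0: b_0 = 10 − 0 − 9 = 1; torsion from ∂_1 factors > 1: none. So H_0 ≅ Z.
H_1: b_1 = 30 − 9 − 20 = 1; torsion from ∂_2 factors > 1: [2]. So H_1 ≅ Z ⊕ Z/2Z.
H_2: b_2 = 20 − 20 − 0 = 0; torsion from ∂_3 factors > 1: none. So H_2 ≅ 0.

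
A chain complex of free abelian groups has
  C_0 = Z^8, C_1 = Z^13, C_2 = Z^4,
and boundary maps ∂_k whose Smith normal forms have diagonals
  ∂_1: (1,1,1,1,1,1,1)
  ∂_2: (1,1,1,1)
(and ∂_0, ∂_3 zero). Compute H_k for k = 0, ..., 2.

H_0: b_0 = 8 − 0 − 7 = 1; torsion from ∂_1 factors > 1: none. So H_0 = Z.
H_1: b_1 = 13 − 7 − 4 = 2; torsion from ∂_2 factors > 1: none. So H_1 = Z^2.
H_2: b_2 = 4 − 4 − 0 = 0; torsion from ∂_3 factors > 1: none. So H_2 = 0.

H_0 = Z,  H_1 = Z^2,  H_2 = 0.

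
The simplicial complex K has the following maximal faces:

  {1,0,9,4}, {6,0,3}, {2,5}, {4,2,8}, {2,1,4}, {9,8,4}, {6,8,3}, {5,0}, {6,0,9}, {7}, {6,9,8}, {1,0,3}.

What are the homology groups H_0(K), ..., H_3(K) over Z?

H_0 = Z^2,  H_1 = Z,  H_2 = 0,  H_3 = 0.

Order the vertices as 0 < 1 < 2 < 3 < 4 < 5 < 6 < 7 < 8 < 9. Listing each simplex with vertices in this order, K has dimension 3 with simplices:

  0-simplices (10): [0], [1], [2], [3], [4], [5], [6], [7], [8], [9]
  1-simplices (20): [0,1], [0,3], [0,4], [0,5], [0,6], [0,9], [1,2], [1,3], [1,4], [1,9], [2,4], [2,5], [2,8], [3,6], [3,8], [4,8], [4,9], [6,8], [6,9], [8,9]
  2-simplices (12): [0,1,3], [0,1,4], [0,1,9], [0,3,6], [0,4,9], [0,6,9], [1,2,4], [1,4,9], [2,4,8], [3,6,8], [4,8,9], [6,8,9]
  3-simplices (1): [0,1,4,9]

so the chain groups are C_0 ≅ Z^10, C_1 ≅ Z^20, C_2 ≅ Z^12, C_3 ≅ Z^1.

The boundary map ∂_1: C_1 → C_0 maps an edge to its endpoints' difference, ∂[p,q] = q − p. For instance
  ∂[0,3] = [3] − [0].
The 10×20 boundary matrix has rank 8 and Smith normal form diag(1,1,1,1,1,1,1,1).

The boundary map ∂_2: C_2 → C_1 maps a triangle to the signed sum of its edges. For instance
  ∂[3,6,8] = [6,8] − [3,8] + [3,6],
  ∂[6,8,9] = [8,9] − [6,9] + [6,8].
The 20×12 boundary matrix has rank 11 and Smith normal form diag(1,1,1,1,1,1,1,1,1,1,1).

∂_3: C_3 → C_2 sends each 3-simplex σ to the alternating sum Σ_i (−1)^i (σ with its i-th vertex removed). For instance
  ∂[0,1,4,9] = [1,4,9] − [0,4,9] + [0,1,9] − [0,1,4].
This gives a 12×1 integer matrix of rank 1; reducing to Smith normal form yields diagonal entries (1).

Reading off H_k = ker ∂_k / im ∂_{k+1}:

  H_0: rank C_0 − rank ∂_1 = 10 − 8 = 2, and the invariant factors of ∂_1 are all 1, so H_0 ≅ Z^2.
  H_1: rank ker ∂_1 − rank ∂_2 = (20 − 8) − 11 = 1, and the invariant factors of ∂_2 are all 1, so H_1 ≅ Z.
  H_2: rank ker ∂_2 − rank ∂_3 = (12 − 11) − 1 = 0, and the invariant factors of ∂_3 are all 1, so H_2 ≅ 0.
  H_3: rank ker ∂_3 − rank ∂_4 = (1 − 1) − 0 = 0, and there is no ∂_4, so H_3 ≅ 0.

As a check, the Euler characteristic is 10 − 20 + 12 − 1 = 1, which agrees with 2 − 1 + 0 − 0 = 1.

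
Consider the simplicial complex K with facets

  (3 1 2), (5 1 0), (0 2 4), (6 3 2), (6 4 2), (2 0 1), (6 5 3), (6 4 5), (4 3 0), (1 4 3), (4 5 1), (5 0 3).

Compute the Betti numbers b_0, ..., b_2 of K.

Take the total order 0 < 1 < 2 < 3 < 4 < 5 < 6 on the vertex set. Then K (dimension 2) consists of the simplices:

  0-simplices (7): [0], [1], [2], [3], [4], [5], [6]
  1-simplices (18): [0,1], [0,2], [0,3], [0,4], [0,5], [1,2], [1,3], [1,4], [1,5], [2,3], [2,4], [2,6], [3,4], [3,5], [3,6], [4,5], [4,6], [5,6]
  2-simplices (12): [0,1,2], [0,1,5], [0,2,4], [0,3,4], [0,3,5], [1,2,3], [1,3,4], [1,4,5], [2,3,6], [2,4,6], [3,5,6], [4,5,6]

Hence C_0 ≅ Z^7, C_1 ≅ Z^18, C_2 ≅ Z^12.

∂_1: C_1 → C_0 is given by ∂[p,q] = [q] − [p]. For instance
  ∂[4,5] = [5] − [4].
This gives a 7×18 integer matrix of rank 6; reducing to Smith normal form yields diagonal entries (1,1,1,1,1,1).

Boundary ∂_2: C_2 → C_1 maps a triangle to the signed sum of its edges. For instance
  ∂[2,4,6] = [4,6] − [2,6] + [2,4],
  ∂[1,4,5] = [4,5] − [1,5] + [1,4].
As a 18×12 matrix over Z this has rank 12, with invariant factors (1,1,1,1,1,1,1,1,1,1,1,2).

Computing H_k = (kernel of ∂_k) / (image of ∂_{k+1}):

  H_0: rank C_0 − rank ∂_1 = 7 − 6 = 1, and the invariant factors of ∂_1 are all 1, so H_0 = Z.
  H_1: rank ker ∂_1 − rank ∂_2 = (18 − 6) − 12 = 0, and ∂_2 has invariant factor 2 > 1, so H_1 = Z/2.
  H_2: rank ker ∂_2 − rank ∂_3 = (12 − 12) − 0 = 0, and there is no ∂_3, so H_2 = 0.

Hence the Betti numbers are b_0 = 1, b_1 = 0, b_2 = 0.

b_0 = 1, b_1 = 0, b_2 = 0.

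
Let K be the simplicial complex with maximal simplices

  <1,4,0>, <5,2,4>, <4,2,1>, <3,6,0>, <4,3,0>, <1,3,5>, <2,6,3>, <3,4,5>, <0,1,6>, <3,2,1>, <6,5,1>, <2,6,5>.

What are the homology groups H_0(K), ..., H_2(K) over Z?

Fix the vertex order 0 < 1 < 2 < 3 < 4 < 5 < 6 and write every simplex with vertices in increasing order. Then dim K = 2 and the simplices of K are:

  0-simplices (7): [0], [1], [2], [3], [4], [5], [6]
  1-simplices (18): [0,1], [0,3], [0,4], [0,6], [1,2], [1,3], [1,4], [1,5], [1,6], [2,3], [2,4], [2,5], [2,6], [3,4], [3,5], [3,6], [4,5], [5,6]
  2-simplices (12): [0,1,4], [0,1,6], [0,3,4], [0,3,6], [1,2,3], [1,2,4], [1,3,5], [1,5,6], [2,3,6], [2,4,5], [2,5,6], [3,4,5]

so the chain groups are C_0 ≅ Z^7, C_1 ≅ Z^18, C_2 ≅ Z^12.

The boundary map ∂_1: C_1 → C_0 sends each edge [p,q] (with p < q) to q − p. For instance
  ∂[0,4] = [4] − [0].
This gives a 7×18 integer matrix of rank 6; reducing to Smith normal form yields diagonal entries (1,1,1,1,1,1).

Boundary ∂_2: C_2 → C_1 acts by ∂[p,q,r] = [q,r] − [p,r] + [p,q]. For instance
  ∂[3,4,5] = [4,5] − [3,5] + [3,4],
  ∂[1,3,5] = [3,5] − [1,5] + [1,3].
The 18×12 boundary matrix has rank 12 and Smith normal form diag(1,1,1,1,1,1,1,1,1,1,1,2).

Computing H_k = (kernel of ∂_k) / (image of ∂_{k+1}):

  H_0: rank C_0 − rank ∂_1 = 7 − 6 = 1, and the invariant factors of ∂_1 are all 1, so H_0 ≅ Z.
  H_1: rank ker ∂_1 − rank ∂_2 = (18 − 6) − 12 = 0, and ∂_2 has invariant factor 2 > 1, so H_1 ≅ Z_2.
  H_2: rank ker ∂_2 − rank ∂_3 = (12 − 12) − 0 = 0, and there is no ∂_3, so H_2 ≅ 0.

H_0 ≅ Z,  H_1 ≅ Z_2,  H_2 = 0.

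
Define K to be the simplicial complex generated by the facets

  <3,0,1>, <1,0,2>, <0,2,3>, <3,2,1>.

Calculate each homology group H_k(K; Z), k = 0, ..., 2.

Take the total order 0 < 1 < 2 < 3 on the vertex set. Then K (dimension 2) consists of the simplices:

  0-simplices (4): [0], [1], [2], [3]
  1-simplices (6): [0,1], [0,2], [0,3], [1,2], [1,3], [2,3]
  2-simplices (4): [0,1,2], [0,1,3], [0,2,3], [1,2,3]

Hence C_0 ≅ Z^4, C_1 ≅ Z^6, C_2 ≅ Z^4.

The boundary map ∂_1: C_1 → C_0 sends each edge [p,q] (with p < q) to q − p.
As a 4×6 matrix over Z this has rank 3, with invariant factors (1,1,1).

∂_2: C_2 → C_1 acts by ∂[p,q,r] = [q,r] − [p,r] + [p,q]. For instance
  ∂[0,1,3] = [1,3] − [0,3] + [0,1],
  ∂[0,1,2] = [1,2] − [0,2] + [0,1].
This gives a 6×4 integer matrix of rank 3; reducing to Smith normal form yields diagonal entries (1,1,1).

From H_k ≅ ker(∂_k) / im(∂_{k+1}) we obtain:

  H_0: rank C_0 − rank ∂_1 = 4 − 3 = 1, and the invariant factors of ∂_1 are all 1, so H_0 ≅ Z.
  H_1: rank ker ∂_1 − rank ∂_2 = (6 − 3) − 3 = 0, and the invariant factors of ∂_2 are all 1, so H_1 ≅ 0.
  H_2: rank ker ∂_2 − rank ∂_3 = (4 − 3) − 0 = 1, and there is no ∂_3, so H_2 ≅ Z.

H_0 ≅ Z,  H_1 = 0,  H_2 ≅ Z.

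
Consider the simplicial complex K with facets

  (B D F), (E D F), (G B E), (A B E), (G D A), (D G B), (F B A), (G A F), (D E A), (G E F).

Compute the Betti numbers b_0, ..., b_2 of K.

b_0 = 1, b_1 = 0, b_2 = 0.

Fix the vertex order A < B < D < E < F < G and write every simplex with vertices in increasing order. Then dim K = 2 and the simplices of K are:

  0-simplices (6): A, B, D, E, F, G
  1-simplices (15): AB, AD, AE, AF, AG, BD, BE, BF, BG, DE, DF, DG, EF, EG, FG
  2-simplices (10): ABE, ABF, ADE, ADG, AFG, BDF, BDG, BEG, DEF, EFG

so the chain groups are C_0 ≅ Z^6, C_1 ≅ Z^15, C_2 ≅ Z^10.

∂_1: C_1 → C_0 is given by ∂[p,q] = [q] − [p].
The resulting 6×15 matrix has rank 5, and its Smith normal form has invariant factors (1,1,1,1,1).

Boundary ∂_2: C_2 → C_1 maps a triangle to the signed sum of its edges. For instance
  ∂AFG = FG − AG + AF,
  ∂ADE = DE − AE + AD.
This gives a 15×10 integer matrix of rank 10; reducing to Smith normal form yields diagonal entries (1,1,1,1,1,1,1,1,1,2).

From H_k ≅ ker(∂_k) / im(∂_{k+1}) we obtain:

  H_0: rank C_0 − rank ∂_1 = 6 − 5 = 1, and the invariant factors of ∂_1 are all 1, so H_0 ≅ Z.
  H_1: rank ker ∂_1 − rank ∂_2 = (15 − 5) − 10 = 0, and ∂_2 has invariant factor 2 > 1, so H_1 ≅ Z/2.
  H_2: rank ker ∂_2 − rank ∂_3 = (10 − 10) − 0 = 0, and there is no ∂_3, so H_2 ≅ 0.

Hence the Betti numbers are b_0 = 1, b_1 = 0, b_2 = 0.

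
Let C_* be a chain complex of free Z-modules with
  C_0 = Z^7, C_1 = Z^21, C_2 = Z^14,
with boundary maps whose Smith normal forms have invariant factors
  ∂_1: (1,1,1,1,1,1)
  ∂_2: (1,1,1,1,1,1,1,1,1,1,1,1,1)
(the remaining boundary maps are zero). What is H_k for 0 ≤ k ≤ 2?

H_0: b_0 = 7 − 0 − 6 = 1; torsion from ∂_1 factors > 1: none. So H_0 = Z.
H_1: b_1 = 21 − 6 − 13 = 2; torsion from ∂_2 factors > 1: none. So H_1 = Z^2.
H_2: b_2 = 14 − 13 − 0 = 1; torsion from ∂_3 factors > 1: none. So H_2 = Z.

H_0 = Z,  H_1 = Z^2,  H_2 = Z.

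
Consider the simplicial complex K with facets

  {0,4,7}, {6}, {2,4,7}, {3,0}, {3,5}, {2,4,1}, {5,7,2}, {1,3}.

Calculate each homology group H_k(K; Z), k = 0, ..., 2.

Order the vertices as 0 < 1 < 2 < 3 < 4 < 5 < 6 < 7. Listing each simplex with vertices in this order, K has dimension 2 with simplices:

  0-simplices (8): [0], [1], [2], [3], [4], [5], [6], [7]
  1-simplices (12): [0,3], [0,4], [0,7], [1,2], [1,3], [1,4], [2,4], [2,5], [2,7], [3,5], [4,7], [5,7]
  2-simplices (4): [0,4,7], [1,2,4], [2,4,7], [2,5,7]

so the chain groups are C_0 ≅ Z^8, C_1 ≅ Z^12, C_2 ≅ Z^4.

The boundary map ∂_1: C_1 → C_0 sends each edge [p,q] (with p < q) to q − p.
This gives a 8×12 integer matrix of rank 6; reducing to Smith normal form yields diagonal entries (1,1,1,1,1,1).

The boundary map ∂_2: C_2 → C_1 maps a triangle to the signed sum of its edges. For instance
  ∂[2,4,7] = [4,7] − [2,7] + [2,4],
  ∂[0,4,7] = [4,7] − [0,7] + [0,4].
The resulting 12×4 matrix has rank 4, and its Smith normal form has invariant factors (1,1,1,1).

Reading off H_k = ker ∂_k / im ∂_{k+1}:

  H_0: rank C_0 − rank ∂_1 = 8 − 6 = 2, and the invariant factors of ∂_1 are all 1, so H_0 ≅ Z^2.
  H_1: rank ker ∂_1 − rank ∂_2 = (12 − 6) − 4 = 2, and the invariant factors of ∂_2 are all 1, so H_1 ≅ Z^2.
  H_2: rank ker ∂_2 − rank ∂_3 = (4 − 4) − 0 = 0, and there is no ∂_3, so H_2 ≅ 0.

As a check, the Euler characteristic is 8 − 12 + 4 = 0, which agrees with 2 − 2 + 0 = 0.

H_0 = Z^2,  H_1 = Z^2,  H_2 = 0.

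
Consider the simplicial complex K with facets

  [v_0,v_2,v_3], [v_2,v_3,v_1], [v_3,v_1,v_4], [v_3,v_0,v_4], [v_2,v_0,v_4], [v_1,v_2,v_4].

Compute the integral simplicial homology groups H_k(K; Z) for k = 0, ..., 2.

We work with the vertex ordering v_0 < v_1 < v_2 < v_3 < v_4. The simplices of K, each written with vertices in increasing order, are:

  0-simplices (5): [v_0], [v_1], [v_2], [v_3], [v_4]
  1-simplices (9): [v_0,v_2], [v_0,v_3], [v_0,v_4], [v_1,v_2], [v_1,v_3], [v_1,v_4], [v_2,v_3], [v_2,v_4], [v_3,v_4]
  2-simplices (6): [v_0,v_2,v_3], [v_0,v_2,v_4], [v_0,v_3,v_4], [v_1,v_2,v_3], [v_1,v_2,v_4], [v_1,v_3,v_4]

Hence C_0 ≅ Z^5, C_1 ≅ Z^9, C_2 ≅ Z^6.

∂_1: C_1 → C_0 maps an edge to its endpoints' difference, ∂[p,q] = q − p. For instance
  ∂[v_1,v_4] = [v_4] − [v_1].
This gives a 5×9 integer matrix of rank 4; reducing to Smith normal form yields diagonal entries (1,1,1,1).

The boundary map ∂_2: C_2 → C_1 maps a triangle to the signed sum of its edges. For instance
  ∂[v_1,v_3,v_4] = [v_3,v_4] − [v_1,v_4] + [v_1,v_3],
  ∂[v_0,v_3,v_4] = [v_3,v_4] − [v_0,v_4] + [v_0,v_3].
This gives a 9×6 integer matrix of rank 5; reducing to Smith normal form yields diagonal entries (1,1,1,1,1).

Now H_k = ker ∂_k / im ∂_{k+1}, so:

  H_0: rank C_0 − rank ∂_1 = 5 − 4 = 1, and the invariant factors of ∂_1 are all 1, so H_0 = Z.
  H_1: rank ker ∂_1 − rank ∂_2 = (9 − 4) − 5 = 0, and the invariant factors of ∂_2 are all 1, so H_1 = 0.
  H_2: rank ker ∂_2 − rank ∂_3 = (6 − 5) − 0 = 1, and there is no ∂_3, so H_2 = Z.

H_0 ≅ Z,  H_1 = 0,  H_2 ≅ Z.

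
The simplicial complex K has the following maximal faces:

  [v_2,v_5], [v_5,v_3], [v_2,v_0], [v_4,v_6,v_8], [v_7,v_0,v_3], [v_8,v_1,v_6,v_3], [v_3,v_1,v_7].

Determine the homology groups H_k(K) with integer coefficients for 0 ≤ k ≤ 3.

Fix the vertex order v_0 < v_1 < v_2 < v_3 < v_4 < v_5 < v_6 < v_7 < v_8 and write every simplex with vertices in increasing order. Then dim K = 3 and the simplices of K are:

  0-simplices (9): [v_0], [v_1], [v_2], [v_3], [v_4], [v_5], [v_6], [v_7], [v_8]
  1-simplices (15): (15 of them)
  2-simplices (7): [v_0,v_3,v_7], [v_1,v_3,v_6], [v_1,v_3,v_7], [v_1,v_3,v_8], [v_1,v_6,v_8], [v_3,v_6,v_8], [v_4,v_6,v_8]
  3-simplices (1): [v_1,v_3,v_6,v_8]

Hence C_0 ≅ Z^9, C_1 ≅ Z^15, C_2 ≅ Z^7, C_3 ≅ Z^1.

∂_1: C_1 → C_0 is given by ∂[p,q] = [q] − [p]. For instance
  ∂[v_2,v_5] = [v_5] − [v_2].
This gives a 9×15 integer matrix of rank 8; reducing to Smith normal form yields diagonal entries (1,1,1,1,1,1,1,1).

Boundary ∂_2: C_2 → C_1 sends each 2-simplex [p,q,r] to [q,r] − [p,r] + [p,q]. For instance
  ∂[v_4,v_6,v_8] = [v_6,v_8] − [v_4,v_8] + [v_4,v_6],
  ∂[v_1,v_3,v_6] = [v_3,v_6] − [v_1,v_6] + [v_1,v_3].
The resulting 15×7 matrix has rank 6, and its Smith normal form has invariant factors (1,1,1,1,1,1).

The boundary map ∂_3: C_3 → C_2 sends each 3-simplex σ to the alternating sum Σ_i (−1)^i (σ with its i-th vertex removed). For instance
  ∂[v_1,v_3,v_6,v_8] = [v_3,v_6,v_8] − [v_1,v_6,v_8] + [v_1,v_3,v_8] − [v_1,v_3,v_6].
The resulting 7×1 matrix has rank 1, and its Smith normal form has invariant factors (1).

From H_k ≅ ker(∂_k) / im(∂_{k+1}) we obtain:

  H_0: rank C_0 − rank ∂_1 = 9 − 8 = 1, and the invariant factors of ∂_1 are all 1, so H_0 = Z.
  H_1: rank ker ∂_1 − rank ∂_2 = (15 − 8) − 6 = 1, and the invariant factors of ∂_2 are all 1, so H_1 = Z.
  H_2: rank ker ∂_2 − rank ∂_3 = (7 − 6) − 1 = 0, and the invariant factors of ∂_3 are all 1, so H_2 = 0.
  H_3: rank ker ∂_3 − rank ∂_4 = (1 − 1) − 0 = 0, and there is no ∂_4, so H_3 = 0.

H_0 ≅ Z,  H_1 ≅ Z,  H_2 = 0,  H_3 = 0.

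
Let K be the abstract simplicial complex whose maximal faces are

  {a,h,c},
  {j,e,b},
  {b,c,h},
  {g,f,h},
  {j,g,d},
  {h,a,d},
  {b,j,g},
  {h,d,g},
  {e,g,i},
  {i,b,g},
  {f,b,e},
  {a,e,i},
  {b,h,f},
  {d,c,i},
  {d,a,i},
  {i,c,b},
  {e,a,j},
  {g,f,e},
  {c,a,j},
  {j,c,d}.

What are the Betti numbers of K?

b_0 = 1, b_1 = 1, b_2 = 0.

K has 10 vertices, 30 edges, 20 triangles.
rank ∂_0 = 0, rank ∂_1 = 9 ⇒ b_0 = 10 − 0 − 9 = 1; all invariant factors of ∂_1 are 1 so no torsion. So H_0 ≅ Z.
rank ∂_1 = 9, rank ∂_2 = 20 ⇒ b_1 = 30 − 9 − 20 = 1; ∂_2 has invariant factor(s) [2] giving torsion. So H_1 ≅ Z × Z/2.
rank ∂_2 = 20, rank ∂_3 = 0 ⇒ b_2 = 20 − 20 − 0 = 0. So H_2 ≅ 0.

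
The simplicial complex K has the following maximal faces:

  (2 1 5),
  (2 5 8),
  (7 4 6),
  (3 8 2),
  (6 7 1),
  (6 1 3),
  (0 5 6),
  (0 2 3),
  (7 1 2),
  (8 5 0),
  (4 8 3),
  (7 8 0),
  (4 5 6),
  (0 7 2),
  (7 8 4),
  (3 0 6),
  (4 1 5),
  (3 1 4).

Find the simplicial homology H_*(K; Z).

H_0 ≅ Z,  H_1 ≅ Z × Z/2,  H_2 = 0.

Fix the vertex order 0 < 1 < 2 < 3 < 4 < 5 < 6 < 7 < 8 and write every simplex with vertices in increasing order. Then dim K = 2 and the simplices of K are:

  0-simplices (9): [0], [1], [2], [3], [4], [5], [6], [7], [8]
  1-simplices (27): (27 of them)
  2-simplices (18): [0,2,3], [0,2,7], [0,3,6], [0,5,6], [0,5,8], [0,7,8], [1,2,5], [1,2,7], [1,3,4], [1,3,6], [1,4,5], [1,6,7], [2,3,8], [2,5,8], [3,4,8], [4,5,6], [4,6,7], [4,7,8]

so the chain groups are C_0 ≅ Z^9, C_1 ≅ Z^27, C_2 ≅ Z^18.

∂_1: C_1 → C_0 sends each edge [p,q] (with p < q) to q − p.
The resulting 9×27 matrix has rank 8, and its Smith normal form has invariant factors (1,1,1,1,1,1,1,1).

Boundary ∂_2: C_2 → C_1 maps a triangle to the signed sum of its edges. For instance
  ∂[0,7,8] = [7,8] − [0,8] + [0,7],
  ∂[4,7,8] = [7,8] − [4,8] + [4,7].
As a 27×18 matrix over Z this has rank 18, with invariant factors (1,1,1,1,1,1,1,1,1,1,1,1,1,1,1,1,1,2).

Reading off H_k = ker ∂_k / im ∂_{k+1}:

  H_0: rank C_0 − rank ∂_1 = 9 − 8 = 1, and the invariant factors of ∂_1 are all 1, so H_0 ≅ Z.
  H_1: rank ker ∂_1 − rank ∂_2 = (27 − 8) − 18 = 1, and ∂_2 has invariant factor 2 > 1, so H_1 ≅ Z × Z/2.
  H_2: rank ker ∂_2 − rank ∂_3 = (18 − 18) − 0 = 0, and there is no ∂_3, so H_2 ≅ 0.

As a check, the Euler characteristic is 9 − 27 + 18 = 0, which agrees with 1 − 1 + 0 = 0.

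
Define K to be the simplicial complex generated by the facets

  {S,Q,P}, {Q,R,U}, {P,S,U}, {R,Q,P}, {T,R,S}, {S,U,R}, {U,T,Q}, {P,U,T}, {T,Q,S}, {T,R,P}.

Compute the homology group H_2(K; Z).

Order the vertices as P < Q < R < S < T < U. Listing each simplex with vertices in this order, K has dimension 2 with simplices:

  0-simplices (6): P, Q, R, S, T, U
  1-simplices (15): PQ, PR, PS, PT, PU, QR, QS, QT, QU, RS, RT, RU, ST, SU, TU
  2-simplices (10): PQR, PQS, PRT, PSU, PTU, QRU, QST, QTU, RST, RSU

so the chain groups are C_0 ≅ Z^6, C_1 ≅ Z^15, C_2 ≅ Z^10.

Boundary ∂_1: C_1 → C_0 maps an edge to its endpoints' difference, ∂[p,q] = q − p. For instance
  ∂PT = T − P.
This gives a 6×15 integer matrix of rank 5; reducing to Smith normal form yields diagonal entries (1,1,1,1,1).

Boundary ∂_2: C_2 → C_1 maps a triangle to the signed sum of its edges. For instance
  ∂PQR = QR − PR + PQ,
  ∂PRT = RT − PT + PR.
This gives a 15×10 integer matrix of rank 10; reducing to Smith normal form yields diagonal entries (1,1,1,1,1,1,1,1,1,2).

Now H_k = ker ∂_k / im ∂_{k+1}, so:

  H_2: rank ker ∂_2 − rank ∂_3 = (10 − 10) − 0 = 0, and there is no ∂_3, so H_2 = 0.

H_2 ≅ 0.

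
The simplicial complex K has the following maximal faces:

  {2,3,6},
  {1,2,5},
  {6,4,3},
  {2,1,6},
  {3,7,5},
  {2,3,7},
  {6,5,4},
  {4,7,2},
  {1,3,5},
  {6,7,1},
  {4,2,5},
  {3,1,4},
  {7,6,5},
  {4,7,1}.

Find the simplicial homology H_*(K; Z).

K has 7 vertices, 21 edges, 14 triangles.
rank ∂_0 = 0, rank ∂_1 = 6 ⇒ b_0 = 7 − 0 − 6 = 1; all invariant factors of ∂_1 are 1 so no torsion. So H_0 ≅ Z.
rank ∂_1 = 6, rank ∂_2 = 13 ⇒ b_1 = 21 − 6 − 13 = 2; all invariant factors of ∂_2 are 1 so no torsion. So H_1 ≅ Z^2.
rank ∂_2 = 13, rank ∂_3 = 0 ⇒ b_2 = 14 − 13 − 0 = 1. So H_2 ≅ Z.

H_0 ≅ Z,  H_1 ≅ Z^2,  H_2 ≅ Z.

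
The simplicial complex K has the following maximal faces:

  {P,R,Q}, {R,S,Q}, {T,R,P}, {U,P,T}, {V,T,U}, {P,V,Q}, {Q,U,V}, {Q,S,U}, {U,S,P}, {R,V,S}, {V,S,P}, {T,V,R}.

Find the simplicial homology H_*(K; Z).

Fix the vertex order P < Q < R < S < T < U < V and write every simplex with vertices in increasing order. Then dim K = 2 and the simplices of K are:

  0-simplices (7): P, Q, R, S, T, U, V
  1-simplices (18): PQ, PR, PS, PT, PU, PV, QR, QS, QU, QV, RS, RT, RV, SU, SV, TU, TV, UV
  2-simplices (12): PQR, PQV, PRT, PSU, PSV, PTU, QRS, QSU, QUV, RSV, RTV, TUV

giving chain groups C_0 ≅ Z^7, C_1 ≅ Z^18, C_2 ≅ Z^12.

The boundary map ∂_1: C_1 → C_0 sends each edge [p,q] (with p < q) to q − p. For instance
  ∂QR = R − Q.
The resulting 7×18 matrix has rank 6, and its Smith normal form has invariant factors (1,1,1,1,1,1).

Boundary ∂_2: C_2 → C_1 sends each 2-simplex [p,q,r] to [q,r] − [p,r] + [p,q]. For instance
  ∂RTV = TV − RV + RT,
  ∂PSU = SU − PU + PS.
This gives a 18×12 integer matrix of rank 12; reducing to Smith normal form yields diagonal entries (1,1,1,1,1,1,1,1,1,1,1,2).

Now H_k = ker ∂_k / im ∂_{k+1}, so:

  H_0: rank C_0 − rank ∂_1 = 7 − 6 = 1, and the invariant factors of ∂_1 are all 1, so H_0 = Z.
  H_1: rank ker ∂_1 − rank ∂_2 = (18 − 6) − 12 = 0, and ∂_2 has invariant factor 2 > 1, so H_1 = Z/2.
  H_2: rank ker ∂_2 − rank ∂_3 = (12 − 12) − 0 = 0, and there is no ∂_3, so H_2 = 0.

As a check, the Euler characteristic is 7 − 18 + 12 = 1, which agrees with 1 − 0 + 0 = 1.

H_0 = Z,  H_1 = Z/2,  H_2 = 0.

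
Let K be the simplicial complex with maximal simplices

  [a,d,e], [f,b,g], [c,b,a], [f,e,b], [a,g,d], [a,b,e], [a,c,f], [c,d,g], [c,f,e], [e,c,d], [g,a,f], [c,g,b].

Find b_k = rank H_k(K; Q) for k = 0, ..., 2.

Take the total order a < b < c < d < e < f < g on the vertex set. Then K (dimension 2) consists of the simplices:

  0-simplices (7): a, b, c, d, e, f, g
  1-simplices (18): ab, ac, ad, ae, af, ag, bc, be, bf, bg, cd, ce, cf, cg, de, dg, ef, fg
  2-simplices (12): abc, abe, acf, ade, adg, afg, bcg, bef, bfg, cde, cdg, cef

so the chain groups are C_0 ≅ Z^7, C_1 ≅ Z^18, C_2 ≅ Z^12.

Boundary ∂_1: C_1 → C_0 is given by ∂[p,q] = [q] − [p].
This gives a 7×18 integer matrix of rank 6; reducing to Smith normal form yields diagonal entries (1,1,1,1,1,1).

∂_2: C_2 → C_1 maps a triangle to the signed sum of its edges. For instance
  ∂adg = dg − ag + ad,
  ∂bfg = fg − bg + bf.
This gives a 18×12 integer matrix of rank 12; reducing to Smith normal form yields diagonal entries (1,1,1,1,1,1,1,1,1,1,1,2).

Computing H_k = (kernel of ∂_k) / (image of ∂_{k+1}):

  H_0: rank C_0 − rank ∂_1 = 7 − 6 = 1, and the invariant factors of ∂_1 are all 1, so H_0 ≅ Z.
  H_1: rank ker ∂_1 − rank ∂_2 = (18 − 6) − 12 = 0, and ∂_2 has invariant factor 2 > 1, so H_1 ≅ Z/2.
  H_2: rank ker ∂_2 − rank ∂_3 = (12 − 12) − 0 = 0, and there is no ∂_3, so H_2 ≅ 0.

(K is a triangulation of the real projective plane RP^2.)

Hence the Betti numbers are b_0 = 1, b_1 = 0, b_2 = 0.

b_0 = 1, b_1 = 0, b_2 = 0.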